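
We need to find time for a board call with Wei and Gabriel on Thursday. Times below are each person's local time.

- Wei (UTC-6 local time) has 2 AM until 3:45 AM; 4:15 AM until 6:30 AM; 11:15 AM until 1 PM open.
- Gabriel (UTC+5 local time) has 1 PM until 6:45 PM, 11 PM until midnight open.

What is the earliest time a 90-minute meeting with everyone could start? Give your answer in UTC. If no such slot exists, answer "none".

Wei in UTC: 08:00-09:45, 10:15-12:30, 17:15-19:00 (add 6h to convert from UTC-6).
Gabriel in UTC: 08:00-13:45, 18:00-19:00 (subtract 5h to convert from UTC+5).
Wei ∩ Gabriel: 08:00-09:45, 10:15-12:30, 18:00-19:00.
Those are the intersection windows.
The first common window of at least 90 minutes is 08:00-09:45, so the earliest start is 08:00.

08:00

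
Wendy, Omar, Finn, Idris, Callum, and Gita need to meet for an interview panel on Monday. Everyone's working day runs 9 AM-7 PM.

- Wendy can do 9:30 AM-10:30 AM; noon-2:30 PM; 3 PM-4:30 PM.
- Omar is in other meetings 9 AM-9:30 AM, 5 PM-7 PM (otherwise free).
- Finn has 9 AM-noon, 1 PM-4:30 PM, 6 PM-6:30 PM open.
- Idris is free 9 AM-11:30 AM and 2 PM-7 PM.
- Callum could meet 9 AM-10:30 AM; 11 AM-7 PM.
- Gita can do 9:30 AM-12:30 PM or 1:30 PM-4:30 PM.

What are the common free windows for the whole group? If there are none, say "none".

09:30-10:30, 14:00-14:30, 15:00-16:30

Wendy free: 09:30-10:30, 12:00-14:30, 15:00-16:30.
Omar free: 09:30-17:00 (invert busy blocks within the working day).
Finn free: 09:00-12:00, 13:00-16:30, 18:00-18:30.
Idris free: 09:00-11:30, 14:00-19:00.
Callum free: 09:00-10:30, 11:00-19:00.
Gita free: 09:30-12:30, 13:30-16:30.
Wendy ∩ Omar: 09:30-10:30, 12:00-14:30, 15:00-16:30.
Wendy ∩ Omar ∩ Finn: 09:30-10:30, 13:00-14:30, 15:00-16:30.
Wendy ∩ Omar ∩ Finn ∩ Idris: 09:30-10:30, 14:00-14:30, 15:00-16:30.
Wendy ∩ Omar ∩ Finn ∩ Idris ∩ Callum: 09:30-10:30, 14:00-14:30, 15:00-16:30.
Wendy ∩ Omar ∩ Finn ∩ Idris ∩ Callum ∩ Gita: 09:30-10:30, 14:00-14:30, 15:00-16:30.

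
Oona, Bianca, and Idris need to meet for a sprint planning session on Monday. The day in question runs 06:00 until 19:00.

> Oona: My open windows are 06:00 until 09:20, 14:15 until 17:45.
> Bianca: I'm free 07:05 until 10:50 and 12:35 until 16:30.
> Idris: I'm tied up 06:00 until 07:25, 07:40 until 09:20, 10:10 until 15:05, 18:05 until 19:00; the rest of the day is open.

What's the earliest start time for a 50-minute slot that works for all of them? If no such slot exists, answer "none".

15:05

Oona free: 06:00-09:20, 14:15-17:45.
Bianca free: 07:05-10:50, 12:35-16:30.
Idris free: 07:25-07:40, 09:20-10:10, 15:05-18:05 (invert busy blocks within the working day).
Oona ∩ Bianca: 07:05-09:20, 14:15-16:30.
Oona ∩ Bianca ∩ Idris: 07:25-07:40, 15:05-16:30.
The first common window of at least 50 minutes is 15:05-16:30, so the earliest start is 15:05.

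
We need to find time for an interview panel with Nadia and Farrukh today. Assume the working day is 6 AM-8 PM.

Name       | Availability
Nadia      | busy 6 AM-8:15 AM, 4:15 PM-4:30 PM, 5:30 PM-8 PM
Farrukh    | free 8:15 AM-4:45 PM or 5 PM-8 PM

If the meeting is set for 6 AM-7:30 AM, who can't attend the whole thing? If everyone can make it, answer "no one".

Farrukh, Nadia

Nadia free: 08:15-16:15, 16:30-17:30 (invert busy blocks within the working day).
Farrukh free: 08:15-16:45, 17:00-20:00.
Nadia: not fully free for 06:00-07:30. Farrukh: not fully free for 06:00-07:30.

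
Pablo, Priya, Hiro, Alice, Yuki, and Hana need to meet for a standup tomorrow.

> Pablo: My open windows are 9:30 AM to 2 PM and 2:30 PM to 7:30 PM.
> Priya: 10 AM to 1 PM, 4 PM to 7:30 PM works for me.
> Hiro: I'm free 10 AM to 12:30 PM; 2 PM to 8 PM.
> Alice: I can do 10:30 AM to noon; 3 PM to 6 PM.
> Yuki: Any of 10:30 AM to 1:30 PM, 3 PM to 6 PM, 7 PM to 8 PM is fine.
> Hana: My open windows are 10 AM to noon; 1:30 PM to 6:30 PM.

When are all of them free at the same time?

10:30-12:00, 16:00-18:00

Pablo ∩ Priya: 10:00-13:00, 16:00-19:30.
Pablo ∩ Priya ∩ Hiro: 10:00-12:30, 16:00-19:30.
Pablo ∩ Priya ∩ Hiro ∩ Alice: 10:30-12:00, 16:00-18:00.
Pablo ∩ Priya ∩ Hiro ∩ Alice ∩ Yuki: 10:30-12:00, 16:00-18:00.
Pablo ∩ Priya ∩ Hiro ∩ Alice ∩ Yuki ∩ Hana: 10:30-12:00, 16:00-18:00.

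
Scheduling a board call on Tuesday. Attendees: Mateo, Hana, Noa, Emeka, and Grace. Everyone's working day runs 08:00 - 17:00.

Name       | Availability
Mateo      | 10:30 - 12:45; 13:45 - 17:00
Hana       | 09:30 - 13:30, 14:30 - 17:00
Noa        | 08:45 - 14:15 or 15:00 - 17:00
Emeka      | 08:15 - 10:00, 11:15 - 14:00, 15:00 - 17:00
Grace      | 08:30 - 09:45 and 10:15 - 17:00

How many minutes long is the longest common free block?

Mateo ∩ Hana: 10:30-12:45, 14:30-17:00.
Mateo ∩ Hana ∩ Noa: 10:30-12:45, 15:00-17:00.
Mateo ∩ Hana ∩ Noa ∩ Emeka: 11:15-12:45, 15:00-17:00.
Mateo ∩ Hana ∩ Noa ∩ Emeka ∩ Grace: 11:15-12:45, 15:00-17:00.
The longest is 15:00-17:00 at 120 minutes.

120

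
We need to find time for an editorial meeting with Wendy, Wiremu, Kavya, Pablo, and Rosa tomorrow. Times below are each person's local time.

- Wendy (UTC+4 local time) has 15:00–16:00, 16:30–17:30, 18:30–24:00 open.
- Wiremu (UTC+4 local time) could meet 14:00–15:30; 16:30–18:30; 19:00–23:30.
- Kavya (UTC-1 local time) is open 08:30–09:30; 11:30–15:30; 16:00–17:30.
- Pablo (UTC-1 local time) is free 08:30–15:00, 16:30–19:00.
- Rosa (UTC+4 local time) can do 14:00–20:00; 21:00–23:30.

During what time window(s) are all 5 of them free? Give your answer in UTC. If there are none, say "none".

12:30-13:30, 15:00-16:00, 17:30-18:30

Wendy in UTC: 11:00-12:00, 12:30-13:30, 14:30-20:00 (subtract 4h to convert from UTC+4).
Wiremu in UTC: 10:00-11:30, 12:30-14:30, 15:00-19:30 (subtract 4h to convert from UTC+4).
Kavya in UTC: 09:30-10:30, 12:30-16:30, 17:00-18:30 (add 1h to convert from UTC-1).
Pablo in UTC: 09:30-16:00, 17:30-20:00 (add 1h to convert from UTC-1).
Rosa in UTC: 10:00-16:00, 17:00-19:30 (subtract 4h to convert from UTC+4).
Wendy ∩ Wiremu: 11:00-11:30, 12:30-13:30, 15:00-19:30.
Wendy ∩ Wiremu ∩ Kavya: 12:30-13:30, 15:00-16:30, 17:00-18:30.
Wendy ∩ Wiremu ∩ Kavya ∩ Pablo: 12:30-13:30, 15:00-16:00, 17:30-18:30.
Wendy ∩ Wiremu ∩ Kavya ∩ Pablo ∩ Rosa: 12:30-13:30, 15:00-16:00, 17:30-18:30.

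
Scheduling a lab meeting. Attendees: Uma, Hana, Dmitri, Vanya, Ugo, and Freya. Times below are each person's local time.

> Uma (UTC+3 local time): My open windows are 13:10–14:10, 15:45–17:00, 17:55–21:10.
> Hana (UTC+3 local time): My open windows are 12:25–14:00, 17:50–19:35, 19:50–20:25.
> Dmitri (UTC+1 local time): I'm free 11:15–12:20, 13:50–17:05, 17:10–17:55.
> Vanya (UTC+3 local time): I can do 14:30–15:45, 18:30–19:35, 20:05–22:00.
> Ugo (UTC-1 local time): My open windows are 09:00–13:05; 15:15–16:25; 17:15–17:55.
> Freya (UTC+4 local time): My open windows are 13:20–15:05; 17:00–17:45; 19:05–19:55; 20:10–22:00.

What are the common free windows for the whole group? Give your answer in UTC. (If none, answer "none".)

16:15-16:35

Uma in UTC: 10:10-11:10, 12:45-14:00, 14:55-18:10 (subtract 3h to convert from UTC+3).
Hana in UTC: 09:25-11:00, 14:50-16:35, 16:50-17:25 (subtract 3h to convert from UTC+3).
Dmitri in UTC: 10:15-11:20, 12:50-16:05, 16:10-16:55 (subtract 1h to convert from UTC+1).
Vanya in UTC: 11:30-12:45, 15:30-16:35, 17:05-19:00 (subtract 3h to convert from UTC+3).
Ugo in UTC: 10:00-14:05, 16:15-17:25, 18:15-18:55 (add 1h to convert from UTC-1).
Freya in UTC: 09:20-11:05, 13:00-13:45, 15:05-15:55, 16:10-18:00 (subtract 4h to convert from UTC+4).
Uma ∩ Hana: 10:10-11:00, 14:55-16:35, 16:50-17:25.
Uma ∩ Hana ∩ Dmitri: 10:15-11:00, 14:55-16:05, 16:10-16:35, 16:50-16:55.
Uma ∩ Hana ∩ Dmitri ∩ Vanya: 15:30-16:05, 16:10-16:35.
Uma ∩ Hana ∩ Dmitri ∩ Vanya ∩ Ugo: 16:15-16:35.
Uma ∩ Hana ∩ Dmitri ∩ Vanya ∩ Ugo ∩ Freya: 16:15-16:35.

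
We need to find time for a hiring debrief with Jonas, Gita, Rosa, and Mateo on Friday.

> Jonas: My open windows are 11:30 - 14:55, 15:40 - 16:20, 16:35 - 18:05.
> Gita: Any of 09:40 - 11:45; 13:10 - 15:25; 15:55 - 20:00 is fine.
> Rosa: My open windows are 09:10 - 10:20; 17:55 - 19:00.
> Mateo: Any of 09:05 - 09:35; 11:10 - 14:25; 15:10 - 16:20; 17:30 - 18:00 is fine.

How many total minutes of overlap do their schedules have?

Jonas ∩ Gita: 11:30-11:45, 13:10-14:55, 15:55-16:20, 16:35-18:05.
Jonas ∩ Gita ∩ Rosa: 17:55-18:05.
Jonas ∩ Gita ∩ Rosa ∩ Mateo: 17:55-18:00.
So the common availability across everyone is 17:55-18:00.
That's a single block of 5 minutes.

5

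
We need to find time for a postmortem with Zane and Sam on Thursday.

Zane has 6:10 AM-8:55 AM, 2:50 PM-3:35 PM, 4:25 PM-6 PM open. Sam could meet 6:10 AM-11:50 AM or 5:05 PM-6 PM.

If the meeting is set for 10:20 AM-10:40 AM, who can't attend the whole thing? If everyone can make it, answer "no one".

Zane: not fully free for 10:20-10:40. Sam: free for 10:20-10:40.

Zane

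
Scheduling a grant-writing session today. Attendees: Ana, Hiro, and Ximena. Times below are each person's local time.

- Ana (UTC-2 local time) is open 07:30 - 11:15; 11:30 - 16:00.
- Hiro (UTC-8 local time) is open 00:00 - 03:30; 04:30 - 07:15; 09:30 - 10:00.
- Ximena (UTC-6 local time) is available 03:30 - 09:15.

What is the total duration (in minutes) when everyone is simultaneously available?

270

Ana in UTC: 09:30-13:15, 13:30-18:00 (add 2h to convert from UTC-2).
Hiro in UTC: 08:00-11:30, 12:30-15:15, 17:30-18:00 (add 8h to convert from UTC-8).
Ximena in UTC: 09:30-15:15 (add 6h to convert from UTC-6).
Ana ∩ Hiro: 09:30-11:30, 12:30-13:15, 13:30-15:15, 17:30-18:00.
Ana ∩ Hiro ∩ Ximena: 09:30-11:30, 12:30-13:15, 13:30-15:15.
Summing the common windows: 120 + 45 + 105 = 270 minutes.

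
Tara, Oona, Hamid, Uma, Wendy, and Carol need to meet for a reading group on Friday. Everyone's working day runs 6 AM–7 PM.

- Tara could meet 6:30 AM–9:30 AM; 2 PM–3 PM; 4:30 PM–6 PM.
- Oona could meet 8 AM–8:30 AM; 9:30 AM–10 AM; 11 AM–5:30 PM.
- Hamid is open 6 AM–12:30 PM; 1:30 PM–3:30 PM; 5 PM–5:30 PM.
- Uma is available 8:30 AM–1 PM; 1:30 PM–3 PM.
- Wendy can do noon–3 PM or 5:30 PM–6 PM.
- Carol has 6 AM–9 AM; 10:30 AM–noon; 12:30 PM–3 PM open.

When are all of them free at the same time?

14:00-15:00

Tara ∩ Oona: 08:00-08:30, 14:00-15:00, 16:30-17:30.
Tara ∩ Oona ∩ Hamid: 08:00-08:30, 14:00-15:00, 17:00-17:30.
Tara ∩ Oona ∩ Hamid ∩ Uma: 14:00-15:00.
Tara ∩ Oona ∩ Hamid ∩ Uma ∩ Wendy: 14:00-15:00.
Tara ∩ Oona ∩ Hamid ∩ Uma ∩ Wendy ∩ Carol: 14:00-15:00.
So the common availability across everyone is 14:00-15:00.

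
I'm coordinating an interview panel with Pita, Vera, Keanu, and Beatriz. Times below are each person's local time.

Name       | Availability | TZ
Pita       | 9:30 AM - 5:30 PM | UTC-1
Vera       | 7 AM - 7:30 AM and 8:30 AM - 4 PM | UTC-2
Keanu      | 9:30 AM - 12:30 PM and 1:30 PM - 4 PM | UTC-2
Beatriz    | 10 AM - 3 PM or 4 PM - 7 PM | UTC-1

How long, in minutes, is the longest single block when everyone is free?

Pita in UTC: 10:30-18:30 (add 1h to convert from UTC-1).
Vera in UTC: 09:00-09:30, 10:30-18:00 (add 2h to convert from UTC-2).
Keanu in UTC: 11:30-14:30, 15:30-18:00 (add 2h to convert from UTC-2).
Beatriz in UTC: 11:00-16:00, 17:00-20:00 (add 1h to convert from UTC-1).
Pita ∩ Vera: 10:30-18:00.
Pita ∩ Vera ∩ Keanu: 11:30-14:30, 15:30-18:00.
Pita ∩ Vera ∩ Keanu ∩ Beatriz: 11:30-14:30, 15:30-16:00, 17:00-18:00.
The longest is 11:30-14:30 at 180 minutes.

180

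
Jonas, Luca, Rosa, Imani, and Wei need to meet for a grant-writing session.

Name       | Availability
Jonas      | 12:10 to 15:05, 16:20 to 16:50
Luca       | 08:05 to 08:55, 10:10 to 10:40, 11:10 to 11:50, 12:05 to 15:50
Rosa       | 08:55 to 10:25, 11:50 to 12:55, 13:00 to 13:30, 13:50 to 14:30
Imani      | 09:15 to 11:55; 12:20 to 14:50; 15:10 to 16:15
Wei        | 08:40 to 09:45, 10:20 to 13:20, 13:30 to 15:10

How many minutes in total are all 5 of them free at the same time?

Jonas ∩ Luca: 12:10-15:05.
Jonas ∩ Luca ∩ Rosa: 12:10-12:55, 13:00-13:30, 13:50-14:30.
Jonas ∩ Luca ∩ Rosa ∩ Imani: 12:20-12:55, 13:00-13:30, 13:50-14:30.
Jonas ∩ Luca ∩ Rosa ∩ Imani ∩ Wei: 12:20-12:55, 13:00-13:20, 13:50-14:30.
Summing the common windows: 35 + 20 + 40 = 95 minutes.

95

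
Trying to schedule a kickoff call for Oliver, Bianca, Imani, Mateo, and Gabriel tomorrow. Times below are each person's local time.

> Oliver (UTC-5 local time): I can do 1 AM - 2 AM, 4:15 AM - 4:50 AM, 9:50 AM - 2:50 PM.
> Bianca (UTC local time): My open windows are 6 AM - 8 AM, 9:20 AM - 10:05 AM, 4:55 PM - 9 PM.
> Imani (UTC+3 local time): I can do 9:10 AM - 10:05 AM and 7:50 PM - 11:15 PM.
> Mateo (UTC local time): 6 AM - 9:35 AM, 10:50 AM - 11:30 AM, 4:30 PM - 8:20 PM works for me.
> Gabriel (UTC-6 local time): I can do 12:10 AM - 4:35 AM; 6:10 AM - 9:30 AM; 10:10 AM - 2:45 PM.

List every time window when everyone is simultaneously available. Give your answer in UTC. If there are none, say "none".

06:10-07:00, 16:55-19:50

Oliver in UTC: 06:00-07:00, 09:15-09:50, 14:50-19:50 (add 5h to convert from UTC-5).
Bianca in UTC: 06:00-08:00, 09:20-10:05, 16:55-21:00.
Imani in UTC: 06:10-07:05, 16:50-20:15 (subtract 3h to convert from UTC+3).
Mateo in UTC: 06:00-09:35, 10:50-11:30, 16:30-20:20.
Gabriel in UTC: 06:10-10:35, 12:10-15:30, 16:10-20:45 (add 6h to convert from UTC-6).
Oliver ∩ Bianca: 06:00-07:00, 09:20-09:50, 16:55-19:50.
Oliver ∩ Bianca ∩ Imani: 06:10-07:00, 16:55-19:50.
Oliver ∩ Bianca ∩ Imani ∩ Mateo: 06:10-07:00, 16:55-19:50.
Oliver ∩ Bianca ∩ Imani ∩ Mateo ∩ Gabriel: 06:10-07:00, 16:55-19:50.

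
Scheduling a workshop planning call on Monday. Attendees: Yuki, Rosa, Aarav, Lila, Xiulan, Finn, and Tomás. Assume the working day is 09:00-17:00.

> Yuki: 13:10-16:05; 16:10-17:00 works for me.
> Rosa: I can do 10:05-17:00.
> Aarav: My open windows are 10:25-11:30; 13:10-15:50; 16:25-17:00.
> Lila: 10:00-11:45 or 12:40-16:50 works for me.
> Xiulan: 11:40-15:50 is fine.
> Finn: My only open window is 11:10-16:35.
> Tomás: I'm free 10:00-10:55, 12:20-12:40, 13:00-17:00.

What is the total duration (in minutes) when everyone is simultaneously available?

160

Yuki ∩ Rosa: 13:10-16:05, 16:10-17:00.
Yuki ∩ Rosa ∩ Aarav: 13:10-15:50, 16:25-17:00.
Yuki ∩ Rosa ∩ Aarav ∩ Lila: 13:10-15:50, 16:25-16:50.
Yuki ∩ Rosa ∩ Aarav ∩ Lila ∩ Xiulan: 13:10-15:50.
Yuki ∩ Rosa ∩ Aarav ∩ Lila ∩ Xiulan ∩ Finn: 13:10-15:50.
Yuki ∩ Rosa ∩ Aarav ∩ Lila ∩ Xiulan ∩ Finn ∩ Tomás: 13:10-15:50.
That's a single block of 160 minutes.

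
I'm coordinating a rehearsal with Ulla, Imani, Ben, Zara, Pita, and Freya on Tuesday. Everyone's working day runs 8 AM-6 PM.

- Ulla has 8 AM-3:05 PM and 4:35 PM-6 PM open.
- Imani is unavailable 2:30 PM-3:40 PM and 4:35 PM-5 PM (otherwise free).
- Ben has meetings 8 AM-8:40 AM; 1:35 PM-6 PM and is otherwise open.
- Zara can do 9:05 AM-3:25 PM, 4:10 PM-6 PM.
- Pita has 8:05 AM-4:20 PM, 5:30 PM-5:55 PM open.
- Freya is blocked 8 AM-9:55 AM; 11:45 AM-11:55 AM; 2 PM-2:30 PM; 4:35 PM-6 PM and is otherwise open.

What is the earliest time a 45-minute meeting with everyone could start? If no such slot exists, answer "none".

09:55

Ulla free: 08:00-15:05, 16:35-18:00.
Imani free: 08:00-14:30, 15:40-16:35, 17:00-18:00 (invert busy blocks within the working day).
Ben free: 08:40-13:35 (invert busy blocks within the working day).
Zara free: 09:05-15:25, 16:10-18:00.
Pita free: 08:05-16:20, 17:30-17:55.
Freya free: 09:55-11:45, 11:55-14:00, 14:30-16:35 (invert busy blocks within the working day).
Ulla ∩ Imani: 08:00-14:30, 17:00-18:00.
Ulla ∩ Imani ∩ Ben: 08:40-13:35.
Ulla ∩ Imani ∩ Ben ∩ Zara: 09:05-13:35.
Ulla ∩ Imani ∩ Ben ∩ Zara ∩ Pita: 09:05-13:35.
Ulla ∩ Imani ∩ Ben ∩ Zara ∩ Pita ∩ Freya: 09:55-11:45, 11:55-13:35.
The first common window of at least 45 minutes is 09:55-11:45, so the earliest start is 09:55.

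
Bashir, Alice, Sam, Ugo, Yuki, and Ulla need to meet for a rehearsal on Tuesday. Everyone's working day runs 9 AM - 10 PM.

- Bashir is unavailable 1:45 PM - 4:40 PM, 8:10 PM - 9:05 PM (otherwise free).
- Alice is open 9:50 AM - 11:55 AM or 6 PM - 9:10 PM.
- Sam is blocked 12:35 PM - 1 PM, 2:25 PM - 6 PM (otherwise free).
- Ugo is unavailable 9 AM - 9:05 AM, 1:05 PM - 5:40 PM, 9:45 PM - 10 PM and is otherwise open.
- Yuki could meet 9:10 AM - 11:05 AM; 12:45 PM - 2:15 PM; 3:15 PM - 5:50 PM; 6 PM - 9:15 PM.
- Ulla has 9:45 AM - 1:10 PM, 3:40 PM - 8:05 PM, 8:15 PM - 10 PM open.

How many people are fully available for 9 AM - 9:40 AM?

Bashir free: 09:00-13:45, 16:40-20:10, 21:05-22:00 (invert busy blocks within the working day).
Alice free: 09:50-11:55, 18:00-21:10.
Sam free: 09:00-12:35, 13:00-14:25, 18:00-22:00 (invert busy blocks within the working day).
Ugo free: 09:05-13:05, 17:40-21:45 (invert busy blocks within the working day).
Yuki free: 09:10-11:05, 12:45-14:15, 15:15-17:50, 18:00-21:15.
Ulla free: 09:45-13:10, 15:40-20:05, 20:15-22:00.
Bashir and Sam can make the full 09:00-09:40 slot — that's 2.

2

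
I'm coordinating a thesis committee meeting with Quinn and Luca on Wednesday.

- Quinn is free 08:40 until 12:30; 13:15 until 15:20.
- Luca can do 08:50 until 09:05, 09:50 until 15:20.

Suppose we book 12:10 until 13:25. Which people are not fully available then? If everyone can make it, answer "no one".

Quinn: not fully free for 12:10-13:25. Luca: free for 12:10-13:25.

Quinn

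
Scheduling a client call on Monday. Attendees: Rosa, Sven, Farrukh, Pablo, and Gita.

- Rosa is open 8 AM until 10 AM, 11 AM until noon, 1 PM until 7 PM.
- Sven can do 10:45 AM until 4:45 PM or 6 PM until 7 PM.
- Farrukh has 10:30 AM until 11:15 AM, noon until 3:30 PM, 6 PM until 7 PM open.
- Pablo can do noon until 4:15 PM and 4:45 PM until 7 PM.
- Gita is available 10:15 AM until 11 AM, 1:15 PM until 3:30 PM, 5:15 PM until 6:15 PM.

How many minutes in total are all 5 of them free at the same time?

150

Rosa ∩ Sven: 11:00-12:00, 13:00-16:45, 18:00-19:00.
Rosa ∩ Sven ∩ Farrukh: 11:00-11:15, 13:00-15:30, 18:00-19:00.
Rosa ∩ Sven ∩ Farrukh ∩ Pablo: 13:00-15:30, 18:00-19:00.
Rosa ∩ Sven ∩ Farrukh ∩ Pablo ∩ Gita: 13:15-15:30, 18:00-18:15.
So the common availability across everyone is 13:15-15:30, 18:00-18:15.
Summing the common windows: 135 + 15 = 150 minutes.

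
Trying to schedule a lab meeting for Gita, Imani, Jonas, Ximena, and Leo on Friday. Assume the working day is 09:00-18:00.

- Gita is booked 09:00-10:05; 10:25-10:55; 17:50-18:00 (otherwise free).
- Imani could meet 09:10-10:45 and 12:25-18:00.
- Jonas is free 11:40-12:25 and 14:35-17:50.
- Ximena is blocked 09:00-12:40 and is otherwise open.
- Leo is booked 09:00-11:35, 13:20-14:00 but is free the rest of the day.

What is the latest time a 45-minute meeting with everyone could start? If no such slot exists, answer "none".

17:05

Gita free: 10:05-10:25, 10:55-17:50 (invert busy blocks within the working day).
Imani free: 09:10-10:45, 12:25-18:00.
Jonas free: 11:40-12:25, 14:35-17:50.
Ximena free: 12:40-18:00 (invert busy blocks within the working day).
Leo free: 11:35-13:20, 14:00-18:00 (invert busy blocks within the working day).
Gita ∩ Imani: 10:05-10:25, 12:25-17:50.
Gita ∩ Imani ∩ Jonas: 14:35-17:50.
Gita ∩ Imani ∩ Jonas ∩ Ximena: 14:35-17:50.
Gita ∩ Imani ∩ Jonas ∩ Ximena ∩ Leo: 14:35-17:50.
The last common window of at least 45 minutes is 14:35-17:50; a 45-minute meeting can start as late as 17:05 and still end by 17:50.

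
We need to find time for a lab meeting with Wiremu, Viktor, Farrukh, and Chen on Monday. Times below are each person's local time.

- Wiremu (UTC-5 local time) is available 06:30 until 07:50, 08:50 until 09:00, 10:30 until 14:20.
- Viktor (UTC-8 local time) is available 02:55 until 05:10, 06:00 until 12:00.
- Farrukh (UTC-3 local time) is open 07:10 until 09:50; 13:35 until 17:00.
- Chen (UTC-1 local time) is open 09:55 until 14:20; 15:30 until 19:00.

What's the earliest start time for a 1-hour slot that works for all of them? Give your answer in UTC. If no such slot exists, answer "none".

11:30

Wiremu in UTC: 11:30-12:50, 13:50-14:00, 15:30-19:20 (add 5h to convert from UTC-5).
Viktor in UTC: 10:55-13:10, 14:00-20:00 (add 8h to convert from UTC-8).
Farrukh in UTC: 10:10-12:50, 16:35-20:00 (add 3h to convert from UTC-3).
Chen in UTC: 10:55-15:20, 16:30-20:00 (add 1h to convert from UTC-1).
Wiremu ∩ Viktor: 11:30-12:50, 15:30-19:20.
Wiremu ∩ Viktor ∩ Farrukh: 11:30-12:50, 16:35-19:20.
Wiremu ∩ Viktor ∩ Farrukh ∩ Chen: 11:30-12:50, 16:35-19:20.
So the common availability across everyone is 11:30-12:50, 16:35-19:20.
The first common window of at least 60 minutes is 11:30-12:50, so the earliest start is 11:30.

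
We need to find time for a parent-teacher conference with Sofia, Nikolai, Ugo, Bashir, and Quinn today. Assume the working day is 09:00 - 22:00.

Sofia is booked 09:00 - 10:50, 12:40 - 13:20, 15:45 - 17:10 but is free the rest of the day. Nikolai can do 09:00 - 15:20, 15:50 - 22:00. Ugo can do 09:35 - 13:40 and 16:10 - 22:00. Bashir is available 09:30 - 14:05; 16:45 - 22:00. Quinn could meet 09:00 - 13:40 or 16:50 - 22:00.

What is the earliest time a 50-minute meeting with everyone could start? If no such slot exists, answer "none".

Sofia free: 10:50-12:40, 13:20-15:45, 17:10-22:00 (invert busy blocks within the working day).
Nikolai free: 09:00-15:20, 15:50-22:00.
Ugo free: 09:35-13:40, 16:10-22:00.
Bashir free: 09:30-14:05, 16:45-22:00.
Quinn free: 09:00-13:40, 16:50-22:00.
Sofia ∩ Nikolai: 10:50-12:40, 13:20-15:20, 17:10-22:00.
Sofia ∩ Nikolai ∩ Ugo: 10:50-12:40, 13:20-13:40, 17:10-22:00.
Sofia ∩ Nikolai ∩ Ugo ∩ Bashir: 10:50-12:40, 13:20-13:40, 17:10-22:00.
Sofia ∩ Nikolai ∩ Ugo ∩ Bashir ∩ Quinn: 10:50-12:40, 13:20-13:40, 17:10-22:00.
The first common window of at least 50 minutes is 10:50-12:40, so the earliest start is 10:50.

10:50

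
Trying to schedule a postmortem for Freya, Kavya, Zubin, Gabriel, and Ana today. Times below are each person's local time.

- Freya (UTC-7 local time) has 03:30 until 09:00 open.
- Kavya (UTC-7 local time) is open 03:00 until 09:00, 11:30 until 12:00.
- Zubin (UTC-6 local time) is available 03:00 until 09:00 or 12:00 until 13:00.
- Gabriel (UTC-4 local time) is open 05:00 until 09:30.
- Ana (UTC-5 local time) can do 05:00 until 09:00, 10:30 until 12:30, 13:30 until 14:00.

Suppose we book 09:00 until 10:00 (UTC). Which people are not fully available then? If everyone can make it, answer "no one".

Freya in UTC: 10:30-16:00 (add 7h to convert from UTC-7).
Kavya in UTC: 10:00-16:00, 18:30-19:00 (add 7h to convert from UTC-7).
Zubin in UTC: 09:00-15:00, 18:00-19:00 (add 6h to convert from UTC-6).
Gabriel in UTC: 09:00-13:30 (add 4h to convert from UTC-4).
Ana in UTC: 10:00-14:00, 15:30-17:30, 18:30-19:00 (add 5h to convert from UTC-5).
Freya: not fully free for 09:00-10:00. Kavya: not fully free for 09:00-10:00. Zubin: free for 09:00-10:00. Gabriel: free for 09:00-10:00. Ana: not fully free for 09:00-10:00.

Ana, Freya, Kavya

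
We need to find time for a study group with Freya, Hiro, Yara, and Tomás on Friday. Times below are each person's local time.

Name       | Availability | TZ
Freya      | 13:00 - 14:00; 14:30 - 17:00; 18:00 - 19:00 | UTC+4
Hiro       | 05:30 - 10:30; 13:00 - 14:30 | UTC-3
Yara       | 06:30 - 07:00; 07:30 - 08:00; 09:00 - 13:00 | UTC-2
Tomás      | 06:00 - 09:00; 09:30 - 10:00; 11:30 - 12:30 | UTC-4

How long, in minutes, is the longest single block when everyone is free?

120

Freya in UTC: 09:00-10:00, 10:30-13:00, 14:00-15:00 (subtract 4h to convert from UTC+4).
Hiro in UTC: 08:30-13:30, 16:00-17:30 (add 3h to convert from UTC-3).
Yara in UTC: 08:30-09:00, 09:30-10:00, 11:00-15:00 (add 2h to convert from UTC-2).
Tomás in UTC: 10:00-13:00, 13:30-14:00, 15:30-16:30 (add 4h to convert from UTC-4).
Freya ∩ Hiro: 09:00-10:00, 10:30-13:00.
Freya ∩ Hiro ∩ Yara: 09:30-10:00, 11:00-13:00.
Freya ∩ Hiro ∩ Yara ∩ Tomás: 11:00-13:00.
So the common availability across everyone is 11:00-13:00.
The longest is 11:00-13:00 at 120 minutes.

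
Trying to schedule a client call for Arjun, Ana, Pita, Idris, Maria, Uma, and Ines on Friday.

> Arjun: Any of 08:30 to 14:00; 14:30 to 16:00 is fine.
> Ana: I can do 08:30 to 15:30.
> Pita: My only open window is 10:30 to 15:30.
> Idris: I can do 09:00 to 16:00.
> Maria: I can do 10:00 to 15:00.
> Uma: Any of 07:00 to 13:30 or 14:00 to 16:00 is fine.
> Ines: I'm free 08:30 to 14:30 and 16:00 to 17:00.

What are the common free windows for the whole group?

Arjun ∩ Ana: 08:30-14:00, 14:30-15:30.
Arjun ∩ Ana ∩ Pita: 10:30-14:00, 14:30-15:30.
Arjun ∩ Ana ∩ Pita ∩ Idris: 10:30-14:00, 14:30-15:30.
Arjun ∩ Ana ∩ Pita ∩ Idris ∩ Maria: 10:30-14:00, 14:30-15:00.
Arjun ∩ Ana ∩ Pita ∩ Idris ∩ Maria ∩ Uma: 10:30-13:30, 14:30-15:00.
Arjun ∩ Ana ∩ Pita ∩ Idris ∩ Maria ∩ Uma ∩ Ines: 10:30-13:30.
So the common availability across everyone is 10:30-13:30.

10:30-13:30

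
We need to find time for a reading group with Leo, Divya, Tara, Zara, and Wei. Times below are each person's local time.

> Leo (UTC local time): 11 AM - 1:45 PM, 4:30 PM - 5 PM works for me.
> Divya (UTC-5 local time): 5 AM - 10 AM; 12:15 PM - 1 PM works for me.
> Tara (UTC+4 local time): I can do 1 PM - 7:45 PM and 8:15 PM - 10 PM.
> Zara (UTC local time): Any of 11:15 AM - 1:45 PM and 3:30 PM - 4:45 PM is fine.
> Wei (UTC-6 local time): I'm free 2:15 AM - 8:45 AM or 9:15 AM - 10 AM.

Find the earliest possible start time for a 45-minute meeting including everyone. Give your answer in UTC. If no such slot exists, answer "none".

Leo in UTC: 11:00-13:45, 16:30-17:00.
Divya in UTC: 10:00-15:00, 17:15-18:00 (add 5h to convert from UTC-5).
Tara in UTC: 09:00-15:45, 16:15-18:00 (subtract 4h to convert from UTC+4).
Zara in UTC: 11:15-13:45, 15:30-16:45.
Wei in UTC: 08:15-14:45, 15:15-16:00 (add 6h to convert from UTC-6).
Leo ∩ Divya: 11:00-13:45.
Leo ∩ Divya ∩ Tara: 11:00-13:45.
Leo ∩ Divya ∩ Tara ∩ Zara: 11:15-13:45.
Leo ∩ Divya ∩ Tara ∩ Zara ∩ Wei: 11:15-13:45.
Those are the intersection windows.
The first common window of at least 45 minutes is 11:15-13:45, so the earliest start is 11:15.

11:15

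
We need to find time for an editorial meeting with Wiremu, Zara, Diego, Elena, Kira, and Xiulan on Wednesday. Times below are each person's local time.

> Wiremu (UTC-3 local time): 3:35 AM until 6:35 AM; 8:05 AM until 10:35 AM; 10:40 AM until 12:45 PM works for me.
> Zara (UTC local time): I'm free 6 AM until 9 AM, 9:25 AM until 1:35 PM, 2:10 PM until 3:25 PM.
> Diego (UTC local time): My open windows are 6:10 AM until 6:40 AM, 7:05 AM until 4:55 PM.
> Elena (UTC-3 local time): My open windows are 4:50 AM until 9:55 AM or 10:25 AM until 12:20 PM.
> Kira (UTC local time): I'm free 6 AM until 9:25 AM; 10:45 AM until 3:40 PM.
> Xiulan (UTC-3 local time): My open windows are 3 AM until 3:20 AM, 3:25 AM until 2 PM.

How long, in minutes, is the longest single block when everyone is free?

Wiremu in UTC: 06:35-09:35, 11:05-13:35, 13:40-15:45 (add 3h to convert from UTC-3).
Zara in UTC: 06:00-09:00, 09:25-13:35, 14:10-15:25.
Diego in UTC: 06:10-06:40, 07:05-16:55.
Elena in UTC: 07:50-12:55, 13:25-15:20 (add 3h to convert from UTC-3).
Kira in UTC: 06:00-09:25, 10:45-15:40.
Xiulan in UTC: 06:00-06:20, 06:25-17:00 (add 3h to convert from UTC-3).
Wiremu ∩ Zara: 06:35-09:00, 09:25-09:35, 11:05-13:35, 14:10-15:25.
Wiremu ∩ Zara ∩ Diego: 06:35-06:40, 07:05-09:00, 09:25-09:35, 11:05-13:35, 14:10-15:25.
Wiremu ∩ Zara ∩ Diego ∩ Elena: 07:50-09:00, 09:25-09:35, 11:05-12:55, 13:25-13:35, 14:10-15:20.
Wiremu ∩ Zara ∩ Diego ∩ Elena ∩ Kira: 07:50-09:00, 11:05-12:55, 13:25-13:35, 14:10-15:20.
Wiremu ∩ Zara ∩ Diego ∩ Elena ∩ Kira ∩ Xiulan: 07:50-09:00, 11:05-12:55, 13:25-13:35, 14:10-15:20.
So the common availability across everyone is 07:50-09:00, 11:05-12:55, 13:25-13:35, 14:10-15:20.
The longest is 11:05-12:55 at 110 minutes.

110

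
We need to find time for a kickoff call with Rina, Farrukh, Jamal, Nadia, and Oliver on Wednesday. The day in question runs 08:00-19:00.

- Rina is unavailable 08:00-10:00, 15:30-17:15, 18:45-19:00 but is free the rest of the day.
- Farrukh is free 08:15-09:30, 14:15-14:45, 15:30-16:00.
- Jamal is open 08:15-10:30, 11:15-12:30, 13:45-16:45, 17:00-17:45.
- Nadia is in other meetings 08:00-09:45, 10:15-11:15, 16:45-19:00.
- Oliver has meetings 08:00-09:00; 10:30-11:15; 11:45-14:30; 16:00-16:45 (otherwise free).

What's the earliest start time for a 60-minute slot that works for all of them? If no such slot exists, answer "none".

Rina free: 10:00-15:30, 17:15-18:45 (invert busy blocks within the working day).
Farrukh free: 08:15-09:30, 14:15-14:45, 15:30-16:00.
Jamal free: 08:15-10:30, 11:15-12:30, 13:45-16:45, 17:00-17:45.
Nadia free: 09:45-10:15, 11:15-16:45 (invert busy blocks within the working day).
Oliver free: 09:00-10:30, 11:15-11:45, 14:30-16:00, 16:45-19:00 (invert busy blocks within the working day).
Rina ∩ Farrukh: 14:15-14:45.
Rina ∩ Farrukh ∩ Jamal: 14:15-14:45.
Rina ∩ Farrukh ∩ Jamal ∩ Nadia: 14:15-14:45.
Rina ∩ Farrukh ∩ Jamal ∩ Nadia ∩ Oliver: 14:30-14:45.
No common window is at least 60 minutes long.

none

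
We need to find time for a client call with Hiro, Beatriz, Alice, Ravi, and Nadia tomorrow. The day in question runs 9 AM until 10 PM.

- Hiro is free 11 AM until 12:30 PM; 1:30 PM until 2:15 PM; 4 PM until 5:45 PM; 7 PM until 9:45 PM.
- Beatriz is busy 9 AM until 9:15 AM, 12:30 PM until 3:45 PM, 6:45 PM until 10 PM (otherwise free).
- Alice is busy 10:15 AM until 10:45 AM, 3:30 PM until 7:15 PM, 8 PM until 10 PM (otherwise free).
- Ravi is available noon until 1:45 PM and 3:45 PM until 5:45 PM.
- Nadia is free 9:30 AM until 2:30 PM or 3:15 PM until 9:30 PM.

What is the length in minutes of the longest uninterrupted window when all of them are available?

Hiro free: 11:00-12:30, 13:30-14:15, 16:00-17:45, 19:00-21:45.
Beatriz free: 09:15-12:30, 15:45-18:45 (invert busy blocks within the working day).
Alice free: 09:00-10:15, 10:45-15:30, 19:15-20:00 (invert busy blocks within the working day).
Ravi free: 12:00-13:45, 15:45-17:45.
Nadia free: 09:30-14:30, 15:15-21:30.
Hiro ∩ Beatriz: 11:00-12:30, 16:00-17:45.
Hiro ∩ Beatriz ∩ Alice: 11:00-12:30.
Hiro ∩ Beatriz ∩ Alice ∩ Ravi: 12:00-12:30.
Hiro ∩ Beatriz ∩ Alice ∩ Ravi ∩ Nadia: 12:00-12:30.
The longest is 12:00-12:30 at 30 minutes.

30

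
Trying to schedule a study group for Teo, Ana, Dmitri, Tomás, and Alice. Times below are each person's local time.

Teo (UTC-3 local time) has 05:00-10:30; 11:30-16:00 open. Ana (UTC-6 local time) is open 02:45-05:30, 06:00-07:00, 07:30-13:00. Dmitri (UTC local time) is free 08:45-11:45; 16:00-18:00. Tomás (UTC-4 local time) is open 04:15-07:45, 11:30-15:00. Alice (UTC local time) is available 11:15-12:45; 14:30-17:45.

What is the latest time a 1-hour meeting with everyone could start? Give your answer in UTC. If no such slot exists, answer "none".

Teo in UTC: 08:00-13:30, 14:30-19:00 (add 3h to convert from UTC-3).
Ana in UTC: 08:45-11:30, 12:00-13:00, 13:30-19:00 (add 6h to convert from UTC-6).
Dmitri in UTC: 08:45-11:45, 16:00-18:00.
Tomás in UTC: 08:15-11:45, 15:30-19:00 (add 4h to convert from UTC-4).
Alice in UTC: 11:15-12:45, 14:30-17:45.
Teo ∩ Ana: 08:45-11:30, 12:00-13:00, 14:30-19:00.
Teo ∩ Ana ∩ Dmitri: 08:45-11:30, 16:00-18:00.
Teo ∩ Ana ∩ Dmitri ∩ Tomás: 08:45-11:30, 16:00-18:00.
Teo ∩ Ana ∩ Dmitri ∩ Tomás ∩ Alice: 11:15-11:30, 16:00-17:45.
Those are the intersection windows.
The last common window of at least 60 minutes is 16:00-17:45; a 60-minute meeting can start as late as 16:45 and still end by 17:45.

16:45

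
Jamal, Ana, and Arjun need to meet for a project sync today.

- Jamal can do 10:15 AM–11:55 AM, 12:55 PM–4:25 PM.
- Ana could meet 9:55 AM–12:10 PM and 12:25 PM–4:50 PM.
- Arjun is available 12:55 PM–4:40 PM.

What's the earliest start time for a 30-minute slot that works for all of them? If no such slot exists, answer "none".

Jamal ∩ Ana: 10:15-11:55, 12:55-16:25.
Jamal ∩ Ana ∩ Arjun: 12:55-16:25.
Those are the intersection windows.
The first common window of at least 30 minutes is 12:55-16:25, so the earliest start is 12:55.

12:55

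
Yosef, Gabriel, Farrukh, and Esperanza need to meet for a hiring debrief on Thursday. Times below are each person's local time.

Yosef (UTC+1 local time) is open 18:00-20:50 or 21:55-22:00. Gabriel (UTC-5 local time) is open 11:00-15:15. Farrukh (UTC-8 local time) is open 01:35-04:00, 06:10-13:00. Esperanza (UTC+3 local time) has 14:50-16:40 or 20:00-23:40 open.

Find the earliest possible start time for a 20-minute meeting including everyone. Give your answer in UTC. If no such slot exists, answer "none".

17:00

Yosef in UTC: 17:00-19:50, 20:55-21:00 (subtract 1h to convert from UTC+1).
Gabriel in UTC: 16:00-20:15 (add 5h to convert from UTC-5).
Farrukh in UTC: 09:35-12:00, 14:10-21:00 (add 8h to convert from UTC-8).
Esperanza in UTC: 11:50-13:40, 17:00-20:40 (subtract 3h to convert from UTC+3).
Yosef ∩ Gabriel: 17:00-19:50.
Yosef ∩ Gabriel ∩ Farrukh: 17:00-19:50.
Yosef ∩ Gabriel ∩ Farrukh ∩ Esperanza: 17:00-19:50.
Those are the intersection windows.
The first common window of at least 20 minutes is 17:00-19:50, so the earliest start is 17:00.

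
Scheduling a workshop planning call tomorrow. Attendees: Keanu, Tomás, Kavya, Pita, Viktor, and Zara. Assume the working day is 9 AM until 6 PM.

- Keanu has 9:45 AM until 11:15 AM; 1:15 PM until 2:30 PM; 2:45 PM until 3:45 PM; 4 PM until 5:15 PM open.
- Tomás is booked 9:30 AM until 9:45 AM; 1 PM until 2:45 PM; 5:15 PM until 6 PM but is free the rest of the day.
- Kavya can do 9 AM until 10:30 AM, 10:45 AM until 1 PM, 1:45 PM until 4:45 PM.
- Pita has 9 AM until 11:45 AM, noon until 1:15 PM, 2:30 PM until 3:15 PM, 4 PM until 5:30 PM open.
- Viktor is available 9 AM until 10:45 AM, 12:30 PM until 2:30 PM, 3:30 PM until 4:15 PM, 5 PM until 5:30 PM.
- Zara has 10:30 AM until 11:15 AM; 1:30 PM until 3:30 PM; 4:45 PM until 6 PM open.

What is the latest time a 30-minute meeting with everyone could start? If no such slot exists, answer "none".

none

Keanu free: 09:45-11:15, 13:15-14:30, 14:45-15:45, 16:00-17:15.
Tomás free: 09:00-09:30, 09:45-13:00, 14:45-17:15 (invert busy blocks within the working day).
Kavya free: 09:00-10:30, 10:45-13:00, 13:45-16:45.
Pita free: 09:00-11:45, 12:00-13:15, 14:30-15:15, 16:00-17:30.
Viktor free: 09:00-10:45, 12:30-14:30, 15:30-16:15, 17:00-17:30.
Zara free: 10:30-11:15, 13:30-15:30, 16:45-18:00.
Keanu ∩ Tomás: 09:45-11:15, 14:45-15:45, 16:00-17:15.
Keanu ∩ Tomás ∩ Kavya: 09:45-10:30, 10:45-11:15, 14:45-15:45, 16:00-16:45.
Keanu ∩ Tomás ∩ Kavya ∩ Pita: 09:45-10:30, 10:45-11:15, 14:45-15:15, 16:00-16:45.
Keanu ∩ Tomás ∩ Kavya ∩ Pita ∩ Viktor: 09:45-10:30, 16:00-16:15.
Keanu ∩ Tomás ∩ Kavya ∩ Pita ∩ Viktor ∩ Zara: ∅.
There is no time when everyone is free.
No common window is at least 30 minutes long.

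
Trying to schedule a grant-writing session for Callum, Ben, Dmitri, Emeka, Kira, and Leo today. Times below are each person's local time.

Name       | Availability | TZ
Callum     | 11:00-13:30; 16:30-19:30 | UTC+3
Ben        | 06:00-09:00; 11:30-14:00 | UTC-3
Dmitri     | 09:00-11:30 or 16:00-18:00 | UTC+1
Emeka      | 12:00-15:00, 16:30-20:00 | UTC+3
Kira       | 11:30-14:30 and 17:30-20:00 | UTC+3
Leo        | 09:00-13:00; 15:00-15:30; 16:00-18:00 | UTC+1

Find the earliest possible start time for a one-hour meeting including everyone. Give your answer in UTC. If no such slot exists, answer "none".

09:00

Callum in UTC: 08:00-10:30, 13:30-16:30 (subtract 3h to convert from UTC+3).
Ben in UTC: 09:00-12:00, 14:30-17:00 (add 3h to convert from UTC-3).
Dmitri in UTC: 08:00-10:30, 15:00-17:00 (subtract 1h to convert from UTC+1).
Emeka in UTC: 09:00-12:00, 13:30-17:00 (subtract 3h to convert from UTC+3).
Kira in UTC: 08:30-11:30, 14:30-17:00 (subtract 3h to convert from UTC+3).
Leo in UTC: 08:00-12:00, 14:00-14:30, 15:00-17:00 (subtract 1h to convert from UTC+1).
Callum ∩ Ben: 09:00-10:30, 14:30-16:30.
Callum ∩ Ben ∩ Dmitri: 09:00-10:30, 15:00-16:30.
Callum ∩ Ben ∩ Dmitri ∩ Emeka: 09:00-10:30, 15:00-16:30.
Callum ∩ Ben ∩ Dmitri ∩ Emeka ∩ Kira: 09:00-10:30, 15:00-16:30.
Callum ∩ Ben ∩ Dmitri ∩ Emeka ∩ Kira ∩ Leo: 09:00-10:30, 15:00-16:30.
Those are the intersection windows.
The first common window of at least 60 minutes is 09:00-10:30, so the earliest start is 09:00.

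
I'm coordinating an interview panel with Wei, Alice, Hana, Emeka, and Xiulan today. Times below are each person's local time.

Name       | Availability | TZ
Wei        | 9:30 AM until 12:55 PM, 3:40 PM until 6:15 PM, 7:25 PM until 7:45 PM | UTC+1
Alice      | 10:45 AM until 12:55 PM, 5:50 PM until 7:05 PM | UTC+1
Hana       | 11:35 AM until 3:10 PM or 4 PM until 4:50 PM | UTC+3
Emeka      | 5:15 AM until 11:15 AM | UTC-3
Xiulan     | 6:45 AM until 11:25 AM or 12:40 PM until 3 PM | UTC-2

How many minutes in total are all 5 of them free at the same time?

130

Wei in UTC: 08:30-11:55, 14:40-17:15, 18:25-18:45 (subtract 1h to convert from UTC+1).
Alice in UTC: 09:45-11:55, 16:50-18:05 (subtract 1h to convert from UTC+1).
Hana in UTC: 08:35-12:10, 13:00-13:50 (subtract 3h to convert from UTC+3).
Emeka in UTC: 08:15-14:15 (add 3h to convert from UTC-3).
Xiulan in UTC: 08:45-13:25, 14:40-17:00 (add 2h to convert from UTC-2).
Wei ∩ Alice: 09:45-11:55, 16:50-17:15.
Wei ∩ Alice ∩ Hana: 09:45-11:55.
Wei ∩ Alice ∩ Hana ∩ Emeka: 09:45-11:55.
Wei ∩ Alice ∩ Hana ∩ Emeka ∩ Xiulan: 09:45-11:55.
That's a single block of 130 minutes.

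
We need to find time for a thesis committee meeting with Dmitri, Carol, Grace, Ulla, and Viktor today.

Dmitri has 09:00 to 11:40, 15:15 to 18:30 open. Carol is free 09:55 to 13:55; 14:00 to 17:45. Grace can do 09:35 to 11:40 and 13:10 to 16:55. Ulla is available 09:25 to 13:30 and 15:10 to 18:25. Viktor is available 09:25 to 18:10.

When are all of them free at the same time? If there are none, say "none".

09:55-11:40, 15:15-16:55

Dmitri ∩ Carol: 09:55-11:40, 15:15-17:45.
Dmitri ∩ Carol ∩ Grace: 09:55-11:40, 15:15-16:55.
Dmitri ∩ Carol ∩ Grace ∩ Ulla: 09:55-11:40, 15:15-16:55.
Dmitri ∩ Carol ∩ Grace ∩ Ulla ∩ Viktor: 09:55-11:40, 15:15-16:55.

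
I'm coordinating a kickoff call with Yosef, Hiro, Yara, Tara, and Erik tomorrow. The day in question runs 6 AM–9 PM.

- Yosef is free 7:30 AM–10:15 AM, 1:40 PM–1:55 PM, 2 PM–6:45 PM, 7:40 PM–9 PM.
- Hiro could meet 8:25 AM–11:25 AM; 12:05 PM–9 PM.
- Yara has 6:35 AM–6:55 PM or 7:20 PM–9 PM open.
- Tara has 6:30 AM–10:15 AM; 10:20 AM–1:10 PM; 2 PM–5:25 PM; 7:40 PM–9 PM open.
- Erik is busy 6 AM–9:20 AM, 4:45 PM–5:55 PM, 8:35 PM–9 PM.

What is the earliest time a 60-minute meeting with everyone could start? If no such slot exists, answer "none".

14:00

Yosef free: 07:30-10:15, 13:40-13:55, 14:00-18:45, 19:40-21:00.
Hiro free: 08:25-11:25, 12:05-21:00.
Yara free: 06:35-18:55, 19:20-21:00.
Tara free: 06:30-10:15, 10:20-13:10, 14:00-17:25, 19:40-21:00.
Erik free: 09:20-16:45, 17:55-20:35 (invert busy blocks within the working day).
Yosef ∩ Hiro: 08:25-10:15, 13:40-13:55, 14:00-18:45, 19:40-21:00.
Yosef ∩ Hiro ∩ Yara: 08:25-10:15, 13:40-13:55, 14:00-18:45, 19:40-21:00.
Yosef ∩ Hiro ∩ Yara ∩ Tara: 08:25-10:15, 14:00-17:25, 19:40-21:00.
Yosef ∩ Hiro ∩ Yara ∩ Tara ∩ Erik: 09:20-10:15, 14:00-16:45, 19:40-20:35.
So the common availability across everyone is 09:20-10:15, 14:00-16:45, 19:40-20:35.
The first common window of at least 60 minutes is 14:00-16:45, so the earliest start is 14:00.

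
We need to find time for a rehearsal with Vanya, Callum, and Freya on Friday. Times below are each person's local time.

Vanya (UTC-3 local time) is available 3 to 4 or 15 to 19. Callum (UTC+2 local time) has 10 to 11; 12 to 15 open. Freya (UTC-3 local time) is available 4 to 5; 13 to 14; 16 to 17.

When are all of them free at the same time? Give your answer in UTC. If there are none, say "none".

none

Vanya in UTC: 06:00-07:00, 18:00-22:00 (add 3h to convert from UTC-3).
Callum in UTC: 08:00-09:00, 10:00-13:00 (subtract 2h to convert from UTC+2).
Freya in UTC: 07:00-08:00, 16:00-17:00, 19:00-20:00 (add 3h to convert from UTC-3).
Vanya ∩ Callum: ∅.
Vanya ∩ Callum ∩ Freya: ∅.
There is no time when everyone is free.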